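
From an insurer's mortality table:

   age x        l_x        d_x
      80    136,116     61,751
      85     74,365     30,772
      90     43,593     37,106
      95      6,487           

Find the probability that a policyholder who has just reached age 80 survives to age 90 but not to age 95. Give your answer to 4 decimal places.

This is the probability of reaching 90 but not 95, conditional on being alive at 80: (l_90 − l_95) / l_80.
= (43,593 − 6,487) / 136,116 = 37,106 / 136,116 = 0.272606.

0.2726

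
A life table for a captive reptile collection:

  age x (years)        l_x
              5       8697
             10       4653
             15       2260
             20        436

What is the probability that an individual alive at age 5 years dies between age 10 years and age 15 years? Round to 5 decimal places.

0.27515

This is the probability of reaching 10 but not 15, conditional on being alive at 5: (l_10 − l_15) / l_5.
= (4653 − 2260) / 8697 = 2393 / 8697 = 0.275152.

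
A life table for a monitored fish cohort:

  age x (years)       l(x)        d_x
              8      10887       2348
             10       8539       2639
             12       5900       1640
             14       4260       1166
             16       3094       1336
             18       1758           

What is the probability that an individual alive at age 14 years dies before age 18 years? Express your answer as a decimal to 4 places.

0.5873

P(die before 18 | alive at 14) = 1 − l(18)/l(14) = 1 − 1758/4260 = (2502)/4260 = 0.587324.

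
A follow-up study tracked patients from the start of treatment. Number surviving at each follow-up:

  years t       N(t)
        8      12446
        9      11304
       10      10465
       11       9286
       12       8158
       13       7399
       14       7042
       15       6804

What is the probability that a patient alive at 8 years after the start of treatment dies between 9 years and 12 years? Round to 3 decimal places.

This is the probability of reaching 9 but not 12, conditional on being alive at 8: (N(9) − N(12)) / N(8).
= (11304 − 8158) / 12446 = 3146 / 12446 = 0.252772.

0.253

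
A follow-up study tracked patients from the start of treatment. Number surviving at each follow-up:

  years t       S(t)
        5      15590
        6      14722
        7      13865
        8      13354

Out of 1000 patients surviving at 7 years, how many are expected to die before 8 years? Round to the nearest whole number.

37

The relevant probability is 1 − 13354/13865 = 0.036855.
Expected number = 1000 × 0.036855 = 37.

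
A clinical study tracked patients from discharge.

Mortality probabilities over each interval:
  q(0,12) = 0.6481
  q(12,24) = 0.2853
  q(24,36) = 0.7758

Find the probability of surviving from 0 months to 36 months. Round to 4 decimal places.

Survival from 0 to 36 is the product of surviving each interval: (1 − 0.6481) × (1 − 0.2853) × (1 − 0.7758).
= 0.3519 × 0.7147 × 0.2242 = 0.056387.

0.0564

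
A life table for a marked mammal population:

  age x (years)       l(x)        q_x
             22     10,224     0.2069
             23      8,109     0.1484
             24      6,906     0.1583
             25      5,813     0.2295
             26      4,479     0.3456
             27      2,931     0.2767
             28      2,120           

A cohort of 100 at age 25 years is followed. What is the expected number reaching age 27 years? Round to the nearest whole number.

The relevant probability is 2,931/5,813 = 0.504215.
Expected number = 100 × 0.504215 = 50.

50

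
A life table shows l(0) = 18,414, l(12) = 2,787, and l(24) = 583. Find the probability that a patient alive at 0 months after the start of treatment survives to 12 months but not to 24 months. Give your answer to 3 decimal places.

0.120

This is the probability of reaching 12 but not 24, conditional on being alive at 0: (l(12) − l(24)) / l(0).
= (2,787 − 583) / 18,414 = 2,204 / 18,414 = 0.119692.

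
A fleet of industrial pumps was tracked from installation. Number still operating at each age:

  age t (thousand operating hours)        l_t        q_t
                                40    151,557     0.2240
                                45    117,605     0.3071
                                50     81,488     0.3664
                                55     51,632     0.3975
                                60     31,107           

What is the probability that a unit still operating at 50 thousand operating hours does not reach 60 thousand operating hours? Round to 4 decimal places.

P(fail before 60 | operational at 50) = 1 − l_60/l_50 = 1 − 31,107/81,488 = (50,381)/81,488 = 0.618263.

0.6183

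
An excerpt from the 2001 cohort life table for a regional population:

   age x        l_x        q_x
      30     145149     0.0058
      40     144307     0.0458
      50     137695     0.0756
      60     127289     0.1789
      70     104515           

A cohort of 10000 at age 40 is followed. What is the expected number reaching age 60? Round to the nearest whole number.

8821

The relevant probability is 127289/144307 = 0.882071.
Expected number = 10000 × 0.882071 = 8821.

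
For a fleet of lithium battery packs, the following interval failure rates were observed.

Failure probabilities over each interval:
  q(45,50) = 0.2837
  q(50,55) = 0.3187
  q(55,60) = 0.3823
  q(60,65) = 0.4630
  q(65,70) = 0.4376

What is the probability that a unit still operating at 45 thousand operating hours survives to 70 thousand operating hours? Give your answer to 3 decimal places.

Chaining the interval survival probabilities: (1 − 0.2837) × (1 − 0.3187) × (1 − 0.3823) × (1 − 0.4630) × (1 − 0.4376).
= 0.7163 × 0.6813 × 0.6177 × 0.5370 × 0.5624 = 0.091040.

0.091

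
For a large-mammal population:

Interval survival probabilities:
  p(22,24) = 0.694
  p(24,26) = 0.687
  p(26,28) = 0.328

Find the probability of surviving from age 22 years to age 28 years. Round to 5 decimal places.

0.15638

Chaining the interval survival probabilities: 0.694 × 0.687 × 0.328.
= 0.156383.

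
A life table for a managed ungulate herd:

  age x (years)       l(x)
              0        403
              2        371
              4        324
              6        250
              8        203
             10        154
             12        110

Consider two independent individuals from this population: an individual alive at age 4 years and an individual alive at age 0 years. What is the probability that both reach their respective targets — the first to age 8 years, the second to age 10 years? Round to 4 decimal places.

0.2394

p₁ = l(8)/l(4) = 203/324 = 0.626543; p₂ = l(10)/l(0) = 154/403 = 0.382134.
P(both) = p₁ × p₂ = 0.626543 × 0.382134 = 0.239423.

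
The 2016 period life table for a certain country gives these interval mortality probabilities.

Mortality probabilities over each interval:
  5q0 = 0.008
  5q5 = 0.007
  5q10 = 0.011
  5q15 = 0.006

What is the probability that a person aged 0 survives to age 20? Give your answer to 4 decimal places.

Survival from 0 to 20 is the product of surviving each interval: (1 − 0.008) × (1 − 0.007) × (1 − 0.011) × (1 − 0.006).
= 0.992 × 0.993 × 0.989 × 0.994 = 0.968375.

0.9684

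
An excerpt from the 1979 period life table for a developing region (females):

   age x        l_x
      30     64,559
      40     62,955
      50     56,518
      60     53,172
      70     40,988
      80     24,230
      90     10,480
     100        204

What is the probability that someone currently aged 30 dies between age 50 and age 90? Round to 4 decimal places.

0.7131

We want 20|40q30 = (l_50 − l_90)/l_30.
This is the probability of reaching 50 but not 90, conditional on being alive at 30: (l_50 − l_90) / l_30.
= (56,518 − 10,480) / 64,559 = 46,038 / 64,559 = 0.713115.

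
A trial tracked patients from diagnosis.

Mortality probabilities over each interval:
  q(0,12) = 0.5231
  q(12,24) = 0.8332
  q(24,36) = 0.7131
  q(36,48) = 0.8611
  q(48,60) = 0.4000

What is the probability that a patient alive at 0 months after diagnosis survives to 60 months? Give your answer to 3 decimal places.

The overall survival probability is (1 − 0.5231) × (1 − 0.8332) × (1 − 0.7131) × (1 − 0.8611) × (1 − 0.4000).
= 0.4769 × 0.1668 × 0.2869 × 0.1389 × 0.6000 = 0.001902.

0.002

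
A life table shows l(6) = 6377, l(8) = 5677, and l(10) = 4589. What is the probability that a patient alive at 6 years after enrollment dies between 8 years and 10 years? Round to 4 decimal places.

0.1706

This is the probability of reaching 8 but not 10, conditional on being alive at 6: (l(8) − l(10)) / l(6).
= (5677 − 4589) / 6377 = 1088 / 6377 = 0.170613.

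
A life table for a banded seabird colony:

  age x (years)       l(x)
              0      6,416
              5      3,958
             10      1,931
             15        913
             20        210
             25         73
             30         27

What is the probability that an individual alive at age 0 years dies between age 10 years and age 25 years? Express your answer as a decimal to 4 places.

0.2896

This is the probability of reaching 10 but not 25, conditional on being alive at 0: (l(10) − l(25)) / l(0).
= (1,931 − 73) / 6,416 = 1,858 / 6,416 = 0.289589.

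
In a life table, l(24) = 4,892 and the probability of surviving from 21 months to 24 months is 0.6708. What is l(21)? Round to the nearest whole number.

7293

l(21) = l(24) / p = 4,892 / 0.6708 = 7293.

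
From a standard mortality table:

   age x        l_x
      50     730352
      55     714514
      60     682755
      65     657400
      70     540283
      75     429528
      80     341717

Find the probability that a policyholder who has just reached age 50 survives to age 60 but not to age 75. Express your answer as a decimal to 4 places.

We want 10|15q50 = (l_60 − l_75)/l_50.
This is the probability of reaching 60 but not 75, conditional on being alive at 50: (l_60 − l_75) / l_50.
= (682755 − 429528) / 730352 = 253227 / 730352 = 0.346719.

0.3467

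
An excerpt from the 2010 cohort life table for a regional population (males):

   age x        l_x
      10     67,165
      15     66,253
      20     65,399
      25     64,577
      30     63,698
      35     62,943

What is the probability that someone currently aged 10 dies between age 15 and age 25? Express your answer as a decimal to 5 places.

We want 5|10q10 = (l_15 − l_25)/l_10.
This is the probability of reaching 15 but not 25, conditional on being alive at 10: (l_15 − l_25) / l_10.
= (66,253 − 64,577) / 67,165 = 1,676 / 67,165 = 0.024953.

0.02495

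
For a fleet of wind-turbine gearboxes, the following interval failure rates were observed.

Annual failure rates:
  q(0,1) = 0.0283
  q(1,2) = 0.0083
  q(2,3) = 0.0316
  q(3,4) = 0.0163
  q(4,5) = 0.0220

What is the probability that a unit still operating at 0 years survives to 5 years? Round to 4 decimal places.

0.8978

P(survive 0→5) = (1 − 0.0283) × (1 − 0.0083) × (1 − 0.0316) × (1 − 0.0163) × (1 − 0.0220).
= 0.9717 × 0.9917 × 0.9684 × 0.9837 × 0.9780 = 0.897778.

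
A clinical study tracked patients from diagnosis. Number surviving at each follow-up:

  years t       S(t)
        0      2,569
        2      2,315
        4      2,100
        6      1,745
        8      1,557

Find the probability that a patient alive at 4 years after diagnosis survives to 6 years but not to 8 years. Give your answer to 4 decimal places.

This is the probability of reaching 6 but not 8, conditional on being alive at 4: (S(6) − S(8)) / S(4).
= (1,745 − 1,557) / 2,100 = 188 / 2,100 = 0.089524.

0.0895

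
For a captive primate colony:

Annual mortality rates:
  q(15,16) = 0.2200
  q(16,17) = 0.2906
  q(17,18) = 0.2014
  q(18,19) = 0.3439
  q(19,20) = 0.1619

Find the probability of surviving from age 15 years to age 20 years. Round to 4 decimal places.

Chaining the interval survival probabilities: (1 − 0.2200) × (1 − 0.2906) × (1 − 0.2014) × (1 − 0.3439) × (1 − 0.1619).
= 0.7800 × 0.7094 × 0.7986 × 0.6561 × 0.8381 = 0.242986.

0.2430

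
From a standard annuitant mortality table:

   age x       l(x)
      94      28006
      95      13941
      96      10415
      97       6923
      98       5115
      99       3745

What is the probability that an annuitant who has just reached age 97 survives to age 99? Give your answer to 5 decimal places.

The conditional survival probability is l(99)/l(97) = 3745/6923 = 0.540950.

0.54095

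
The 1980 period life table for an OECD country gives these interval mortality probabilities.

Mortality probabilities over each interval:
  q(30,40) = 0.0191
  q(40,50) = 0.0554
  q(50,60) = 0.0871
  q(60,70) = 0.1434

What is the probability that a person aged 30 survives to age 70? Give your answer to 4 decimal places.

0.7246

Chaining the interval survival probabilities: (1 − 0.0191) × (1 − 0.0554) × (1 − 0.0871) × (1 − 0.1434).
= 0.9809 × 0.9446 × 0.9129 × 0.8566 = 0.724559.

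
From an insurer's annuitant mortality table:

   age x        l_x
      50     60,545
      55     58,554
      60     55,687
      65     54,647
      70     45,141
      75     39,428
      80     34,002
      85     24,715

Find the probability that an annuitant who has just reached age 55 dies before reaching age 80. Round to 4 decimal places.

0.4193

P(die before 80 | alive at 55) = 1 − l_80/l_55 = 1 − 34,002/58,554 = (24,552)/58,554 = 0.419305.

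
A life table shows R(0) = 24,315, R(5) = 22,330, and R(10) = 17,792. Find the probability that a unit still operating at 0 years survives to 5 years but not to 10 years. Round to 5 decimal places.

0.18663

This is the probability of reaching 5 but not 10, conditional on being operational at 0: (R(5) − R(10)) / R(0).
= (22,330 − 17,792) / 24,315 = 4,538 / 24,315 = 0.186634.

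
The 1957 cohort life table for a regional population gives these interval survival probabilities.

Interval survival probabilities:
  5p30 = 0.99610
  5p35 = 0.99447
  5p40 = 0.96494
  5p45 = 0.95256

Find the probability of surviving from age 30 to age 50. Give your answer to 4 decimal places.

0.9105

Chaining the interval survival probabilities: 0.99610 × 0.99447 × 0.96494 × 0.95256.
= 0.910515.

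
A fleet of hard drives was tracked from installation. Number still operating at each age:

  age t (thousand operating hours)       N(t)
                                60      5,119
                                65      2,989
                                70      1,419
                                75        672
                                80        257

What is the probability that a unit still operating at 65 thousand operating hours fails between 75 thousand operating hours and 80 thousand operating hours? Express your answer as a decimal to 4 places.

0.1388

This is the probability of reaching 75 but not 80, conditional on being operational at 65: (N(75) − N(80)) / N(65).
= (672 − 257) / 2,989 = 415 / 2,989 = 0.138842.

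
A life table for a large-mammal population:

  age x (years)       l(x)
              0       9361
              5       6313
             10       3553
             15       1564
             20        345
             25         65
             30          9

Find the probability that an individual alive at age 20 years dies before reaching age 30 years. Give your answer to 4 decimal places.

0.9739

P(die before 30 | alive at 20) = 1 − l(30)/l(20) = 1 − 9/345 = (336)/345 = 0.973913.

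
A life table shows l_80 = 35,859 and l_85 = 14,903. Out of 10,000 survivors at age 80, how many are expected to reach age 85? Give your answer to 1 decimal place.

The relevant probability is 14,903/35,859 = 0.415600.
Expected number = 10,000 × 0.415600 = 4156.0.

4156.0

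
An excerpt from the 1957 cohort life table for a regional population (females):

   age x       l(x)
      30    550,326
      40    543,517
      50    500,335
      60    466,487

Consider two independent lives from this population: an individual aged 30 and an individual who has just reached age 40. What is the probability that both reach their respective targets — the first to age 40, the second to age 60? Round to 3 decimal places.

p₁ = l(40)/l(30) = 543,517/550,326 = 0.987627; p₂ = l(60)/l(40) = 466,487/543,517 = 0.858275.
P(both) = p₁ × p₂ = 0.987627 × 0.858275 = 0.847656.

0.848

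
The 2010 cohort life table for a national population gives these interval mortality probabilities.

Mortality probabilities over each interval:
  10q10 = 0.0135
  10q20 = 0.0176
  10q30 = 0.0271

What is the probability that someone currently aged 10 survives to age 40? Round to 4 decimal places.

0.9429

The overall survival probability is (1 − 0.0135) × (1 − 0.0176) × (1 − 0.0271).
= 0.9865 × 0.9824 × 0.9729 = 0.942874.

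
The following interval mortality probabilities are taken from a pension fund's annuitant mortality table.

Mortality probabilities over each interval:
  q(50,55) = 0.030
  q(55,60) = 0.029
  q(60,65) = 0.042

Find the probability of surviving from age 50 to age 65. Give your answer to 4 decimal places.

0.9023

The overall survival probability is (1 − 0.030) × (1 − 0.029) × (1 − 0.042).
= 0.970 × 0.971 × 0.958 = 0.902311.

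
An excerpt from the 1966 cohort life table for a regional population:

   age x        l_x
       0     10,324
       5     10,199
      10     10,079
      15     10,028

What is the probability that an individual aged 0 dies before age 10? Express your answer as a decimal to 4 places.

P(die before 10 | alive at 0) = 1 − l_10/l_0 = 1 − 10,079/10,324 = (245)/10,324 = 0.023731.

0.0237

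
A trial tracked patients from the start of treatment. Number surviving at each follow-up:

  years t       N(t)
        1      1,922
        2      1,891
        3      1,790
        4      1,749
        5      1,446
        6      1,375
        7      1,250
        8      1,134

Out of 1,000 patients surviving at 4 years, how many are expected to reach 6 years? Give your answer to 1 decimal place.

786.2

The relevant probability is 1,375/1,749 = 0.786164.
Expected number = 1,000 × 0.786164 = 786.2.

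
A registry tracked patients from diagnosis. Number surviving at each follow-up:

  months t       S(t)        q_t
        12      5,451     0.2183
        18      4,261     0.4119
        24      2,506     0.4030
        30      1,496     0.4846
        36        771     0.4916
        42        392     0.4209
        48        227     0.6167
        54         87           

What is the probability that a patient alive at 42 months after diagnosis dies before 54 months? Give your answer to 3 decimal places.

P(die before 54 | alive at 42) = 1 − S(54)/S(42) = 1 − 87/392 = (305)/392 = 0.778061.

0.778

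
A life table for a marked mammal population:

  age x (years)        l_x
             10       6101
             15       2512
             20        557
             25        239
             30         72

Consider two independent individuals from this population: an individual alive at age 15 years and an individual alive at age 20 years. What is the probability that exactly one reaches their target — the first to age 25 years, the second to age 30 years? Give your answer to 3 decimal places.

0.200

p₁ = l_25/l_15 = 239/2512 = 0.095143; p₂ = l_30/l_20 = 72/557 = 0.129264.
P(exactly one) = p₁(1−p₂) + (1−p₁)p₂ = 0.082844 + 0.116965 = 0.199810.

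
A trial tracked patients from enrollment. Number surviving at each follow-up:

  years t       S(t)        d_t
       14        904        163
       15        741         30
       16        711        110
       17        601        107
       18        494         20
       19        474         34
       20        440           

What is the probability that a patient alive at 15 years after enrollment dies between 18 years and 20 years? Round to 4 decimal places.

0.0729

This is the probability of reaching 18 but not 20, conditional on being alive at 15: (S(18) − S(20)) / S(15).
= (494 − 440) / 741 = 54 / 741 = 0.072874.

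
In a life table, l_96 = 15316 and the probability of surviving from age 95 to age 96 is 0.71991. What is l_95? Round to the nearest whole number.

l_95 = l_96 / p = 15316 / 0.71991 = 21275.

21275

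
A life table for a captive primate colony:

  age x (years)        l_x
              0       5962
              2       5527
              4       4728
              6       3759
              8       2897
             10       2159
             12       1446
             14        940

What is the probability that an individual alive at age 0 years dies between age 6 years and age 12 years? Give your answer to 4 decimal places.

0.3880

This is the probability of reaching 6 but not 12, conditional on being alive at 0: (l_6 − l_12) / l_0.
= (3759 − 1446) / 5962 = 2313 / 5962 = 0.387957.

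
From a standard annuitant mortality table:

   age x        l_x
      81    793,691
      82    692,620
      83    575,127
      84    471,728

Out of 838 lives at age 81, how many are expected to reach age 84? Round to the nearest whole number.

498

The relevant probability is 471,728/793,691 = 0.594347.
Expected number = 838 × 0.594347 = 498.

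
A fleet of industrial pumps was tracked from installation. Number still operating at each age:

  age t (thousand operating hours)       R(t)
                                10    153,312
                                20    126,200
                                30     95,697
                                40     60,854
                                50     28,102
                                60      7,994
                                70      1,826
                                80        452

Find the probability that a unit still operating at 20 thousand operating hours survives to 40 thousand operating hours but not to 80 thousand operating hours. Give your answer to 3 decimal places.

0.479

This is the probability of reaching 40 but not 80, conditional on being operational at 20: (R(40) − R(80)) / R(20).
= (60,854 − 452) / 126,200 = 60,402 / 126,200 = 0.478621.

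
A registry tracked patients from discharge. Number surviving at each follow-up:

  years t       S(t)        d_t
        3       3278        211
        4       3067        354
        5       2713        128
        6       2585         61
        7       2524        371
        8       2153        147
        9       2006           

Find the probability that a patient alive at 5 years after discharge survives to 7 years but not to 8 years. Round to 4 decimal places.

This is the probability of reaching 7 but not 8, conditional on being alive at 5: (S(7) − S(8)) / S(5).
= (2524 − 2153) / 2713 = 371 / 2713 = 0.136749.

0.1367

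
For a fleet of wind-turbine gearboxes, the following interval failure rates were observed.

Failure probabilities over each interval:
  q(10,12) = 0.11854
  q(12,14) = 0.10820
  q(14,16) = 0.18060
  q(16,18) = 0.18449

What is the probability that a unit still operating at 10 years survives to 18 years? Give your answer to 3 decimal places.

Chaining the interval survival probabilities: (1 − 0.11854) × (1 − 0.10820) × (1 − 0.18060) × (1 − 0.18449).
= 0.88146 × 0.89180 × 0.81940 × 0.81551 = 0.525285.

0.525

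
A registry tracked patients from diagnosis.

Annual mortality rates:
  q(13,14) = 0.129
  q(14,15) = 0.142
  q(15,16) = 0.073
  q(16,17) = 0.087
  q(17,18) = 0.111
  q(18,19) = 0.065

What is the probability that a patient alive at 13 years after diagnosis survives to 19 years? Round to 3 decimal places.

0.526

Chaining the interval survival probabilities: (1 − 0.129) × (1 − 0.142) × (1 − 0.073) × (1 − 0.087) × (1 − 0.111) × (1 − 0.065).
= 0.871 × 0.858 × 0.927 × 0.913 × 0.889 × 0.935 = 0.525738.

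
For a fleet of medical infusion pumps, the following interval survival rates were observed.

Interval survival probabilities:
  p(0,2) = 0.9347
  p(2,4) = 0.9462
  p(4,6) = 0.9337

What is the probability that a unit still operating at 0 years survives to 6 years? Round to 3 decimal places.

0.826

P(survive 0→6) = 0.9347 × 0.9462 × 0.9337.
= 0.825777.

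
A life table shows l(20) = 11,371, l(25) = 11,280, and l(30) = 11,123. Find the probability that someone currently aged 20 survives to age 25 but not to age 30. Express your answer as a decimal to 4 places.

This is the probability of reaching 25 but not 30, conditional on being alive at 20: (l(25) − l(30)) / l(20).
= (11,280 − 11,123) / 11,371 = 157 / 11,371 = 0.013807.

0.0138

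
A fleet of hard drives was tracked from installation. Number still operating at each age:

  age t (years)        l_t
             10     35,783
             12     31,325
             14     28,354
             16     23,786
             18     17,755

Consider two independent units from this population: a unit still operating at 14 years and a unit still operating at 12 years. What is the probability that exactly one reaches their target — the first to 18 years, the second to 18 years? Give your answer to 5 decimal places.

0.48314

p₁ = l_18/l_14 = 17,755/28,354 = 0.626190; p₂ = l_18/l_12 = 17,755/31,325 = 0.566800.
P(exactly one) = p₁(1−p₂) + (1−p₁)p₂ = 0.271266 + 0.211876 = 0.483141.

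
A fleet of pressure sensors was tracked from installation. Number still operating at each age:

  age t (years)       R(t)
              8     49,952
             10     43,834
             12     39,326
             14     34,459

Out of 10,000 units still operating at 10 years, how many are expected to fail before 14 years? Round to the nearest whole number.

2139

The relevant probability is 1 − 34,459/43,834 = 0.213875.
Expected number = 10,000 × 0.213875 = 2139.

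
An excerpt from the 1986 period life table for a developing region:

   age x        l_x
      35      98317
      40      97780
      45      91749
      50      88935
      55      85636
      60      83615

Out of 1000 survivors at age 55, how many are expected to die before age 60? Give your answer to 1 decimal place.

23.6

The relevant probability is 1 − 83615/85636 = 0.023600.
Expected number = 1000 × 0.023600 = 23.6.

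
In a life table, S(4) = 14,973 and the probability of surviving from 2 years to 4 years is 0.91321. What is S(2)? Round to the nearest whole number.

16396

S(2) = S(4) / p = 14,973 / 0.91321 = 16396.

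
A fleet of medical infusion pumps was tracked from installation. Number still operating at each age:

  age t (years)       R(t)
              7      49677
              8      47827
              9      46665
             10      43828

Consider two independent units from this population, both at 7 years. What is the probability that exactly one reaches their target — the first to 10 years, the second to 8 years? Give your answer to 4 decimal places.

p₁ = R(10)/R(7) = 43828/49677 = 0.882259; p₂ = R(8)/R(7) = 47827/49677 = 0.962759.
P(exactly one) = p₁(1−p₂) + (1−p₁)p₂ = 0.032856 + 0.113356 = 0.146212.

0.1462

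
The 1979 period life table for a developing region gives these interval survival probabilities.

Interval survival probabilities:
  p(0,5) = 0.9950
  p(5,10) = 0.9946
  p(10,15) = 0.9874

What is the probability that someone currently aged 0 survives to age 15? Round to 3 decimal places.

0.977

The overall survival probability is 0.9950 × 0.9946 × 0.9874.
= 0.977158.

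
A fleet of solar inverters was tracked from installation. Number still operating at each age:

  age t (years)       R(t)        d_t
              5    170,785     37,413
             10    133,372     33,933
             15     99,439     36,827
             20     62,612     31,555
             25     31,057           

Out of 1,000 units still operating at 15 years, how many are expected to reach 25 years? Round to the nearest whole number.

The relevant probability is 31,057/99,439 = 0.312322.
Expected number = 1,000 × 0.312322 = 312.

312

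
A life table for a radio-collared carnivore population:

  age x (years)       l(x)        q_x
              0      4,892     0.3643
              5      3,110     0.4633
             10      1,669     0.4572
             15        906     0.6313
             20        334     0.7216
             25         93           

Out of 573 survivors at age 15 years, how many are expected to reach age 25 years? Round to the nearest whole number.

The relevant probability is 93/906 = 0.102649.
Expected number = 573 × 0.102649 = 59.

59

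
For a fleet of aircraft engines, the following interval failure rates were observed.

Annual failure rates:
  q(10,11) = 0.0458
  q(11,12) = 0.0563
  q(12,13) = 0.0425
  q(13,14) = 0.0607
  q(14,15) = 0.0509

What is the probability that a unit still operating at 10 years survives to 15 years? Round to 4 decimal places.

Chaining the interval survival probabilities: (1 − 0.0458) × (1 − 0.0563) × (1 − 0.0425) × (1 − 0.0607) × (1 − 0.0509).
= 0.9542 × 0.9437 × 0.9575 × 0.9393 × 0.9491 = 0.768650.

0.7686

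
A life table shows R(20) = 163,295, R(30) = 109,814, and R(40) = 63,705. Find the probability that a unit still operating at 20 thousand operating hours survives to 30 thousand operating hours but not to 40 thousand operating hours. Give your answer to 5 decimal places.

This is the probability of reaching 30 but not 40, conditional on being operational at 20: (R(30) − R(40)) / R(20).
= (109,814 − 63,705) / 163,295 = 46,109 / 163,295 = 0.282366.

0.28237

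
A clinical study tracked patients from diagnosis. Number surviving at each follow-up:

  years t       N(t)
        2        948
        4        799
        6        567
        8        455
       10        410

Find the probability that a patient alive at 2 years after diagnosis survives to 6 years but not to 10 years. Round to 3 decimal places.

0.166

This is the probability of reaching 6 but not 10, conditional on being alive at 2: (N(6) − N(10)) / N(2).
= (567 − 410) / 948 = 157 / 948 = 0.165612.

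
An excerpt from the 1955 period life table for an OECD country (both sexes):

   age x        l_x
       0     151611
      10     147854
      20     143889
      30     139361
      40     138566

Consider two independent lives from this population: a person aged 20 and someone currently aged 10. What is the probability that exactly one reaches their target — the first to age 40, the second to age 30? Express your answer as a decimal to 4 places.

p₁ = l_40/l_20 = 138566/143889 = 0.963006; p₂ = l_30/l_10 = 139361/147854 = 0.942558.
P(exactly one) = p₁(1−p₂) + (1−p₁)p₂ = 0.055317 + 0.034869 = 0.090186.

0.0902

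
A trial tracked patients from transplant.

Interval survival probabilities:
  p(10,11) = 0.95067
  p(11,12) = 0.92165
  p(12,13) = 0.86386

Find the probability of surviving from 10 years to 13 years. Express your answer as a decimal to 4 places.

Survival from 10 to 13 is the product of surviving each interval: 0.95067 × 0.92165 × 0.86386.
= 0.756901.

0.7569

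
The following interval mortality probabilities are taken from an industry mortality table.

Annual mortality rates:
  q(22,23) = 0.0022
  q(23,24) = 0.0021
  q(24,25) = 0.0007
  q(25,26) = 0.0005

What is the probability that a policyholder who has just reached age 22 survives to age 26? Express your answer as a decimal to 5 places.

The overall survival probability is (1 − 0.0022) × (1 − 0.0021) × (1 − 0.0007) × (1 − 0.0005).
= 0.9978 × 0.9979 × 0.9993 × 0.9995 = 0.994510.

0.99451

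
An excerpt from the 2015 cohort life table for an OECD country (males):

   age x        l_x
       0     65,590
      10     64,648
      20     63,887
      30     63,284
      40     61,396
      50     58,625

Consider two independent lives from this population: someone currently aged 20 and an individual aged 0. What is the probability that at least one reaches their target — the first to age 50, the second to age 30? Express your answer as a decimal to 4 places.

0.9971

p₁ = l_50/l_20 = 58,625/63,887 = 0.917636; p₂ = l_30/l_0 = 63,284/65,590 = 0.964842.
P(at least one) = 1 − (1−p₁)(1−p₂) = 1 − 0.082364 × 0.035158 = 0.997104.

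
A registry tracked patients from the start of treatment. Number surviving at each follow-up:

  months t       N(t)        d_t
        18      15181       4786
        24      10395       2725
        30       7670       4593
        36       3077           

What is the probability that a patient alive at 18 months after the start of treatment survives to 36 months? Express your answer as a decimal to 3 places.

The conditional survival probability is N(36)/N(18) = 3077/15181 = 0.202688.

0.203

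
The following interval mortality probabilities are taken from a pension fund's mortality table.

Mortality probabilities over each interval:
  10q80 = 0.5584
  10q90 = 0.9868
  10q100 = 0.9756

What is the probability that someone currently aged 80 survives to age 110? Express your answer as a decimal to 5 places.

0.00014

Chaining the interval survival probabilities: (1 − 0.5584) × (1 − 0.9868) × (1 − 0.9756).
= 0.4416 × 0.0132 × 0.0244 = 0.000142.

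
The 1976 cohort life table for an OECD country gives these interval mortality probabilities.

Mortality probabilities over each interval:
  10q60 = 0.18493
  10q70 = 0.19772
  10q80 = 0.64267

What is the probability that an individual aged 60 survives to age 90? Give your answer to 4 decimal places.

The overall survival probability is (1 − 0.18493) × (1 − 0.19772) × (1 − 0.64267).
= 0.81507 × 0.80228 × 0.35733 = 0.233663.

0.2337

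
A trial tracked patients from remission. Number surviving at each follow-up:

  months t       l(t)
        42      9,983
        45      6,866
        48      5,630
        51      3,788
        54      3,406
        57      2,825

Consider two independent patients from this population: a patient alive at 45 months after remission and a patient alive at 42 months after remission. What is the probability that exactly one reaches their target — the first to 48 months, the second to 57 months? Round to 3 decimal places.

0.639

p₁ = l(48)/l(45) = 5,630/6,866 = 0.819983; p₂ = l(57)/l(42) = 2,825/9,983 = 0.282981.
P(exactly one) = p₁(1−p₂) + (1−p₁)p₂ = 0.587943 + 0.050941 = 0.638885.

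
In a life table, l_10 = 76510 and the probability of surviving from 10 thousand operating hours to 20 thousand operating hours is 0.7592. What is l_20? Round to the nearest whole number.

l_20 = l_10 × p = 76510 × 0.7592 = 58086.

58086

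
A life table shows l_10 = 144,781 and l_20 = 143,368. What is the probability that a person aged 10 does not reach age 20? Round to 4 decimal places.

0.0098

P(die before 20 | alive at 10) = 1 − l_20/l_10 = 1 − 143,368/144,781 = (1,413)/144,781 = 0.009760.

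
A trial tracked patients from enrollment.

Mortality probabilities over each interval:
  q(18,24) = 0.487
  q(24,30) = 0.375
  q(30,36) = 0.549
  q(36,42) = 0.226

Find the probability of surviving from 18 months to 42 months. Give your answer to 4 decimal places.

P(survive 18→42) = (1 − 0.487) × (1 − 0.375) × (1 − 0.549) × (1 − 0.226).
= 0.513 × 0.625 × 0.451 × 0.774 = 0.111922.

0.1119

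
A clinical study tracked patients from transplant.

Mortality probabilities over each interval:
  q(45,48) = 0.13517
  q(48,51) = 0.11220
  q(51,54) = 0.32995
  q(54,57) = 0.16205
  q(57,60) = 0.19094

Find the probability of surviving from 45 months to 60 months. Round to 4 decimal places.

0.3488

P(survive 45→60) = (1 − 0.13517) × (1 − 0.11220) × (1 − 0.32995) × (1 − 0.16205) × (1 − 0.19094).
= 0.86483 × 0.88780 × 0.67005 × 0.83795 × 0.80906 = 0.348780.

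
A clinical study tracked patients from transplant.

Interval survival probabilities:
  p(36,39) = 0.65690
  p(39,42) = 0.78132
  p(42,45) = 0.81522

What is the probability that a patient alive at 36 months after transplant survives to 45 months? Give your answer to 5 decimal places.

P(survive 36→45) = 0.65690 × 0.78132 × 0.81522.
= 0.418411.

0.41841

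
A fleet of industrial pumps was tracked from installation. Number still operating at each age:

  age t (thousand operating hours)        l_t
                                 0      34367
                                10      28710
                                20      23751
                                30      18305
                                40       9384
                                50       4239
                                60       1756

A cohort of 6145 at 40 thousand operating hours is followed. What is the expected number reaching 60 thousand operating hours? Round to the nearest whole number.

The relevant probability is 1756/9384 = 0.187127.
Expected number = 6145 × 0.187127 = 1150.

1150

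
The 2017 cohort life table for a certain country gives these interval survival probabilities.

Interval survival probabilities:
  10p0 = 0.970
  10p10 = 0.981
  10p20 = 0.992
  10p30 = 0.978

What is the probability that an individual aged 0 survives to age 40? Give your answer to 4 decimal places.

0.9232

Survival from 0 to 40 is the product of surviving each interval: 0.970 × 0.981 × 0.992 × 0.978.
= 0.923190.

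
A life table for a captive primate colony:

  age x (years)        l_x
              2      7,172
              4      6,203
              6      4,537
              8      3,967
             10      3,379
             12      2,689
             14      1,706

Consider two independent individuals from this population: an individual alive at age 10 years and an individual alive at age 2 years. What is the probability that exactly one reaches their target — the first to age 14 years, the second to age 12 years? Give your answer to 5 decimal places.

0.50122

p₁ = l_14/l_10 = 1,706/3,379 = 0.504883; p₂ = l_12/l_2 = 2,689/7,172 = 0.374930.
P(exactly one) = p₁(1−p₂) + (1−p₁)p₂ = 0.315587 + 0.185634 = 0.501221.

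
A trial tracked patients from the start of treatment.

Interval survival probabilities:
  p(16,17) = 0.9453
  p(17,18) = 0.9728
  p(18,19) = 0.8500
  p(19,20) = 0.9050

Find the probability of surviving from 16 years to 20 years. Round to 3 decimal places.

Chaining the interval survival probabilities: 0.9453 × 0.9728 × 0.8500 × 0.9050.
= 0.707393.

0.707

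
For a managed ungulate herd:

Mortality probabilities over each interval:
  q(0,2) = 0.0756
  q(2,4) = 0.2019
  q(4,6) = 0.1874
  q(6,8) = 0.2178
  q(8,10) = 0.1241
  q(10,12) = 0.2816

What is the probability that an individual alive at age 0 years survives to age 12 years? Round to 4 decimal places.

P(survive 0→12) = (1 − 0.0756) × (1 − 0.2019) × (1 − 0.1874) × (1 − 0.2178) × (1 − 0.1241) × (1 − 0.2816).
= 0.9244 × 0.7981 × 0.8126 × 0.7822 × 0.8759 × 0.7184 = 0.295075.

0.2951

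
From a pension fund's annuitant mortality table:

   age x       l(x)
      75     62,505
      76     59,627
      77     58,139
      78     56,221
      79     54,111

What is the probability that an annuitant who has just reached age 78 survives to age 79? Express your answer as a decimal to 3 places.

The conditional survival probability is l(79)/l(78) = 54,111/56,221 = 0.962470.

0.962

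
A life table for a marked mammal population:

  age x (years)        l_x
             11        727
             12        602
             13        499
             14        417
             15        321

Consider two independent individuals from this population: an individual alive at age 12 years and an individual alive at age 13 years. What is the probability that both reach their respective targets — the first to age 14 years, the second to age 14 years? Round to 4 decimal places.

0.5789

p₁ = l_14/l_12 = 417/602 = 0.692691; p₂ = l_14/l_13 = 417/499 = 0.835671.
P(both) = p₁ × p₂ = 0.692691 × 0.835671 = 0.578862.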